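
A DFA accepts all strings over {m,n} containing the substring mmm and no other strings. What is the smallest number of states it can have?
By Myhill–Nerode, count the distinguishable equivalence classes: 4 classes — one per longest suffix of the input that is a prefix of 'mmm' (lengths 0 through 2), plus an absorbing 'already seen mmm' class.
4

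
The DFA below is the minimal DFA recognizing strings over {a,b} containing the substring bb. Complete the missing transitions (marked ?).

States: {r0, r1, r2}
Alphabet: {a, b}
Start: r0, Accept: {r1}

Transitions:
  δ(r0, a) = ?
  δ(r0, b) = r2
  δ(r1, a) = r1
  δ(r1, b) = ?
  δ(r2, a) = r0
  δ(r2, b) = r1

From the language and accept set, identify what each state tracks — r0: no progress toward bb; r1: substring bb seen; r2: one trailing b.
Each missing δ(q, a) is the state matching the new tracked value after reading a.
δ(r0, a) = r0; δ(r1, b) = r1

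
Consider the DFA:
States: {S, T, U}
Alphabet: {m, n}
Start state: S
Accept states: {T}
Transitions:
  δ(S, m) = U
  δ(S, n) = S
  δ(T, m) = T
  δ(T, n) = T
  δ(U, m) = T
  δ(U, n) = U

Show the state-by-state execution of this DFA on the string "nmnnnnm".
read 'n': S → S
  read 'm': S → U
  read 'n': U → U
  read 'n': U → U
  read 'n': U → U
  read 'n': U → U
  read 'm': U → T
S -> S -> U -> U -> U -> U -> U -> T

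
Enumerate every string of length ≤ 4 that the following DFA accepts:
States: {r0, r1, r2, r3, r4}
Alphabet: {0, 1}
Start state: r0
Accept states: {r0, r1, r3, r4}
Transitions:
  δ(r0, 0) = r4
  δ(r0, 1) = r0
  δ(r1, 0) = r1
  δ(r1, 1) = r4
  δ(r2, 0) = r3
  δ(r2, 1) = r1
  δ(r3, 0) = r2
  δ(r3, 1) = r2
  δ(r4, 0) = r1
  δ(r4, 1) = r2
ε, 0, 1, 00, 10, 11, 000, 001, 010, 011, 100, 110, 111, 0000, 0001, 0010, 0110, 0111, 1000, 1001, 1010, 1011, 1100, 1110, 1111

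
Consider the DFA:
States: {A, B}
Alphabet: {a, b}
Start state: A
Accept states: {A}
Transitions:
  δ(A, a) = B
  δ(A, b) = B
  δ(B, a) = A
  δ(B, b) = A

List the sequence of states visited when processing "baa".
read 'b': A → B
  read 'a': B → A
  read 'a': A → B
A -> B -> A -> B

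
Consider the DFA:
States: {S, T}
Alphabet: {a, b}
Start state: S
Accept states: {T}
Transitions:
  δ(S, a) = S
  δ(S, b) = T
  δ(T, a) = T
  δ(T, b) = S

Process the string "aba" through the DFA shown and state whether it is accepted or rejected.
Processing string "aba":
  S --a--> S
  S --b--> T
  T --a--> T
Final state: T
Accept states: {T}
Yes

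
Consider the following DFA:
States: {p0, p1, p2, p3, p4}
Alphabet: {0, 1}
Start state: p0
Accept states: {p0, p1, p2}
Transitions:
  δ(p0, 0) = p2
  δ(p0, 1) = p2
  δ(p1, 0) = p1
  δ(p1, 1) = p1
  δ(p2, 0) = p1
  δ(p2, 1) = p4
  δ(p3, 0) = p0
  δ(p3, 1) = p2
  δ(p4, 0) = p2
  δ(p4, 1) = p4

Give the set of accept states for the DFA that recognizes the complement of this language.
Complement accept states = All states \ Original accept states
= {p0, p1, p2, p3, p4} \ {p0, p1, p2}
{p3, p4}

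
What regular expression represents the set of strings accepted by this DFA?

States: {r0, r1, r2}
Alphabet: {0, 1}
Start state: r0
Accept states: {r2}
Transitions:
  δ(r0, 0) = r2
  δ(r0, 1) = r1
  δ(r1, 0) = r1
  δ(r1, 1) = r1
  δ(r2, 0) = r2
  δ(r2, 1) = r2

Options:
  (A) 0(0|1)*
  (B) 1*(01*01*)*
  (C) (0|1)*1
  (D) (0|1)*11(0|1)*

Check each option against the DFA on short strings; one disagreement eliminates an option:
  (A) 0(0|1)*: agrees with the DFA on every string of length ≤ 6
  (B) 1*(01*01*)*: on ε the DFA stays in r0 and rejects (r0 ∉ Accept), but the regex matches it → eliminate
  (C) (0|1)*1: on '0' the DFA goes r0 → r2 and accepts (r2 ∈ Accept), but the regex does not match it → eliminate
  (D) (0|1)*11(0|1)*: on '0' the DFA goes r0 → r2 and accepts (r2 ∈ Accept), but the regex does not match it → eliminate
Only (A) is consistent with the DFA.
(A) 0(0|1)*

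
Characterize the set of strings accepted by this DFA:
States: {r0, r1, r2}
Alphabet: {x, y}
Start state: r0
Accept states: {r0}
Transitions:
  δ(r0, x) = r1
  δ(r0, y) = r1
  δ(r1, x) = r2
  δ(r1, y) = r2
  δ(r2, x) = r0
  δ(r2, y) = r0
Testing a few strings:
  'x' → reject
  'xyx' → accept
  'yx' → reject
  'xy' → reject
State roles: r0=length ≡ 0 (mod 3); r1=length ≡ 1 (mod 3); r2=length ≡ 2 (mod 3)
All strings over {x,y} whose length is a multiple of 3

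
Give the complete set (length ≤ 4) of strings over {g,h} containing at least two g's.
gg, ggg, ggh, ghg, hgg, gggg, gggh, gghg, gghh, ghgg, ghgh, ghhg, hggg, hggh, hghg, hhgg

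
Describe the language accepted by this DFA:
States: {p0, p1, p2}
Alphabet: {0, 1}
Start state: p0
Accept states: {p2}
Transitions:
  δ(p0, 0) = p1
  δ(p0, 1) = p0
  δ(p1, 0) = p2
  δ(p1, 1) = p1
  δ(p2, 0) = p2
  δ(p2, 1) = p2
Testing a few strings:
  '10' → reject
  '1' → reject
  '0000' → accept
  '100' → accept
State roles: p0=zero 0's seen; p1=one 0 seen; p2=≥ two 0's seen
All binary strings containing at least two 0's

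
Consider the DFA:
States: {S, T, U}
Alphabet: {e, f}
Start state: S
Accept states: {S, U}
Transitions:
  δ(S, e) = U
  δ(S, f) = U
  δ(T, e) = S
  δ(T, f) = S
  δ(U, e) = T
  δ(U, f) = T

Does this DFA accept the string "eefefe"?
Processing string "eefefe":
  S --e--> U
  U --e--> T
  T --f--> S
  S --e--> U
  U --f--> T
  T --e--> S
Final state: S
Accept states: {S, U}
Yes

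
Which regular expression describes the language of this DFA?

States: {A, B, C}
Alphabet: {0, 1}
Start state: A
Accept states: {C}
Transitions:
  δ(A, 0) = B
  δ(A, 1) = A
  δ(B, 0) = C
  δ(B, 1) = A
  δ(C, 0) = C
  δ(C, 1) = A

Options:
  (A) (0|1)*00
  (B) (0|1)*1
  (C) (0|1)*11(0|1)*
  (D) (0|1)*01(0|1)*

Check each option against the DFA on short strings; one disagreement eliminates an option:
  (A) (0|1)*00: agrees with the DFA on every string of length ≤ 6
  (B) (0|1)*1: on '1' the DFA goes A → A and rejects (A ∉ Accept), but the regex matches it → eliminate
  (C) (0|1)*11(0|1)*: on '00' the DFA goes A → B → C and accepts (C ∈ Accept), but the regex does not match it → eliminate
  (D) (0|1)*01(0|1)*: on '00' the DFA goes A → B → C and accepts (C ∈ Accept), but the regex does not match it → eliminate
Only (A) is consistent with the DFA.
(A) (0|1)*00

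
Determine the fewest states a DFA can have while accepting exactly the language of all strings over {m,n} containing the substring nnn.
By Myhill–Nerode, count the distinguishable equivalence classes: 4 classes — one per longest suffix of the input that is a prefix of 'nnn' (lengths 0 through 2), plus an absorbing 'already seen nnn' class.
4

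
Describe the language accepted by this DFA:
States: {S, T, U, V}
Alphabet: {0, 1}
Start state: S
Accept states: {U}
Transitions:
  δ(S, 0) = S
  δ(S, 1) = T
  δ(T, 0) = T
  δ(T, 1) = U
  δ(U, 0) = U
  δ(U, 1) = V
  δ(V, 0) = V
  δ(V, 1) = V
Testing a few strings:
  '0010' → reject
  '011' → accept
  '1' → reject
  '1100' → accept
State roles: S=zero 1's; T=one 1; U=two 1's; V=≥ three 1's (dead)
All binary strings containing exactly two 1's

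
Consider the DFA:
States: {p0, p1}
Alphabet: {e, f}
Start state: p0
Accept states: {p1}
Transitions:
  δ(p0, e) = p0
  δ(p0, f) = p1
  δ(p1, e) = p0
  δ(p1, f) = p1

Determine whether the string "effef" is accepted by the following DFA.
Processing string "effef":
  p0 --e--> p0
  p0 --f--> p1
  p1 --f--> p1
  p1 --e--> p0
  p0 --f--> p1
Final state: p1
Accept states: {p1}
Yes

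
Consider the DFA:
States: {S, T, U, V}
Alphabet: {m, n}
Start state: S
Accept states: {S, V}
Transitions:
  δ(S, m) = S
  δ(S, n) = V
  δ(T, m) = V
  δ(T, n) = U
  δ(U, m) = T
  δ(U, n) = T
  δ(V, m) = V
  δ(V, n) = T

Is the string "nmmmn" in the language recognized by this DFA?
Processing string "nmmmn":
  S --n--> V
  V --m--> V
  V --m--> V
  V --m--> V
  V --n--> T
Final state: T
Accept states: {S, V}
No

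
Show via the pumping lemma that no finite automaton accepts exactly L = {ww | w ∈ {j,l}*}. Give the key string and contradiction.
Assume L is regular with pumping length p. Idea: pumping the leading j-block breaks the equality of the two halves.
Choose s = j^p l j^p l ∈ L (with w = j^p l). |s| = 2p+2 ≥ p. By the pumping lemma, s = xyz with |xy| ≤ p, |y| > 0, so y = j^k with k ≥ 1, in the first j-block. Then xy²z = j^(p+k) l j^p l, of length 2p+2+k. If k is odd this length is odd, so it cannot be of the form ww. If k is even, each half has length p+1+k/2 ≤ p+k, so the first half lies entirely inside the leading j-block and contains no l, while the second half ends in l; the halves differ. Either way xy²z ∉ L.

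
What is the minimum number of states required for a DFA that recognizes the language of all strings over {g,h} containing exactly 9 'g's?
By Myhill–Nerode, count the distinguishable equivalence classes: 11 classes — having seen 0, 1, …, 9, or >9 copies of 'g'; the count-9 class is the only accepting one and >9 is dead.
11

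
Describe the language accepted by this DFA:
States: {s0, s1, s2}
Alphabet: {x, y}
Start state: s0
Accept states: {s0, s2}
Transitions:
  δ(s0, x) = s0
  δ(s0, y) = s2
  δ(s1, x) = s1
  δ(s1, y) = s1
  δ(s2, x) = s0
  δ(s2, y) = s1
Testing a few strings:
  'x' → accept
  'xxyx' → accept
  'xyyy' → reject
  'yxx' → accept
State roles: s0=last symbol not y (ok); s1=saw yy (dead); s2=last symbol y (ok)
All strings over {x,y} with no two consecutive y's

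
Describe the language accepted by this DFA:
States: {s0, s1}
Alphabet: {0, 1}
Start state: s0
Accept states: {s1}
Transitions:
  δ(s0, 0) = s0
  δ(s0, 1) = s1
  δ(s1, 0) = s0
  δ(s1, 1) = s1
Testing a few strings:
  '0' → reject
  '1' → accept
  '01' → accept
  '111' → accept
State roles: s0=last symbol not 1; s1=last symbol is 1
All binary strings ending with 1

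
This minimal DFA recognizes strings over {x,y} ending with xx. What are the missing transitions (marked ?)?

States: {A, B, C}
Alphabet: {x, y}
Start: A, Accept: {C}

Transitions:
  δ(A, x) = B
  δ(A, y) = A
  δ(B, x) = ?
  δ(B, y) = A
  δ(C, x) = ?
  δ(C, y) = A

From the language and accept set, identify what each state tracks — A: last symbol not x; B: one trailing x; C: two trailing x's.
Each missing δ(q, a) is the state matching the new tracked value after reading a.
δ(B, x) = C; δ(C, x) = C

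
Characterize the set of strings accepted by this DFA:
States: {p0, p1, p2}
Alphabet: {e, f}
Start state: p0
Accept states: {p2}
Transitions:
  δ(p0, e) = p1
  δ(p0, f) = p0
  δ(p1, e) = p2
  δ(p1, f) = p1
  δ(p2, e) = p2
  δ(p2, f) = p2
Testing a few strings:
  'ffe' → reject
  'ffee' → accept
  'fff' → reject
  'f' → reject
State roles: p0=zero e's seen; p1=one e seen; p2=≥ two e's seen
All strings over {e,f} containing at least two e's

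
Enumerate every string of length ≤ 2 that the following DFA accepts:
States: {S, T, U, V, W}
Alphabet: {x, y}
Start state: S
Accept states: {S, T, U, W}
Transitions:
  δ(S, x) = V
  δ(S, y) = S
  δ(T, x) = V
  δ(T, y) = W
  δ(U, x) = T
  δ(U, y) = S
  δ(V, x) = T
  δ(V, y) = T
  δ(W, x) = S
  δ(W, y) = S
ε, y, xx, xy, yy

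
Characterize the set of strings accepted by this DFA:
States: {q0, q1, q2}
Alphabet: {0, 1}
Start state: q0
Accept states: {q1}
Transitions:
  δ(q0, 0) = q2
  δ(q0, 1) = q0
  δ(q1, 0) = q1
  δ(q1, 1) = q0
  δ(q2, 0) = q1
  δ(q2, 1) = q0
Testing a few strings:
  '101' → reject
  '00' → accept
  '1' → reject
  '0101' → reject
State roles: q0=last symbol not 0; q1=two trailing 0's; q2=one trailing 0
All binary strings ending with 00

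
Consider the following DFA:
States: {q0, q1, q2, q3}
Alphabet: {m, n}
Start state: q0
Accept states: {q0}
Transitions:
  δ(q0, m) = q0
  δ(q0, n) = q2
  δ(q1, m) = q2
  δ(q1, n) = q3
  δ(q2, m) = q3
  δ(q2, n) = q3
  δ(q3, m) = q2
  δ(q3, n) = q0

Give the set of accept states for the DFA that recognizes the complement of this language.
Complement accept states = All states \ Original accept states
= {q0, q1, q2, q3} \ {q0}
{q1, q2, q3}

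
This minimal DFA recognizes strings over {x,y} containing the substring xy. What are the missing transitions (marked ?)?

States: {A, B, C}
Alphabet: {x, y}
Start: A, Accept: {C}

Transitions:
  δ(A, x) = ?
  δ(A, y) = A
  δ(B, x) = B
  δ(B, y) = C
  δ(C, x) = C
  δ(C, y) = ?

From the language and accept set, identify what each state tracks — A: no x seen yet; B: seen a x, waiting for y; C: substring xy seen.
Each missing δ(q, a) is the state matching the new tracked value after reading a.
δ(A, x) = B; δ(C, y) = C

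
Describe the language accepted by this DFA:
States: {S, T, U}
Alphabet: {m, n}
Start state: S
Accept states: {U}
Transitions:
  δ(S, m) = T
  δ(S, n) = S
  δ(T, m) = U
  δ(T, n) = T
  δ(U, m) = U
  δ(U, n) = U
Testing a few strings:
  'mmnn' → accept
  'mm' → accept
  'nnn' → reject
  'mnm' → accept
State roles: S=zero m's seen; T=one m seen; U=≥ two m's seen
All strings over {m,n} containing at least two m's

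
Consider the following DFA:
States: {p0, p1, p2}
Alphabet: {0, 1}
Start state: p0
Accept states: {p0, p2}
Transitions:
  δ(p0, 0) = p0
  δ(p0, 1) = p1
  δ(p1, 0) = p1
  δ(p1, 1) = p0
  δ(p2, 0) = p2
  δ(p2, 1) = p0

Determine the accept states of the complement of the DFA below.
Complement accept states = All states \ Original accept states
= {p0, p1, p2} \ {p0, p2}
{p1}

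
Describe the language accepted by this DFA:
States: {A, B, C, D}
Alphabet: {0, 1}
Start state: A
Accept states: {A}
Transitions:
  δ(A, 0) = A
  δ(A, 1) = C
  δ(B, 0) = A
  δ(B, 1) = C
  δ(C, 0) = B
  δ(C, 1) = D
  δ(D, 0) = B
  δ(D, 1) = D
Testing a few strings:
  '001' → reject
  '10' → reject
  '1' → reject
  '11' → reject
State roles: A=value ≡ 0 (mod 4); B=value ≡ 2 (mod 4); C=value ≡ 1 (mod 4); D=value ≡ 3 (mod 4)
All binary strings representing a multiple of 4 (read in base 2; leading zeros allowed and ε counts as 0)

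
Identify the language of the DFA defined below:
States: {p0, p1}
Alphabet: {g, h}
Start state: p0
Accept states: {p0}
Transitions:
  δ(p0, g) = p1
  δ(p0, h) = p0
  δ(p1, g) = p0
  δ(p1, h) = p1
Testing a few strings:
  'g' → reject
  'gg' → accept
  'ggg' → reject
  'hhg' → reject
State roles: p0=even number of g's so far; p1=odd number of g's so far
All strings over {g,h} with an even number of g's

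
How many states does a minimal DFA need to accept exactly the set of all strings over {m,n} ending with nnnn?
By Myhill–Nerode, count the distinguishable equivalence classes: 5 classes — one per longest suffix of the input that is a prefix of 'nnnn' (lengths 0 through 4); only the length-4 class is accepting.
5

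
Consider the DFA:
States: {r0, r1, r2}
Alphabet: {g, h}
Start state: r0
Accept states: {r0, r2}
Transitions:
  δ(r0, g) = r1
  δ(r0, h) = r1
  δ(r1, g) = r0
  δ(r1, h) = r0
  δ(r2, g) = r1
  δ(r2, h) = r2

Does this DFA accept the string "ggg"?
Processing string "ggg":
  r0 --g--> r1
  r1 --g--> r0
  r0 --g--> r1
Final state: r1
Accept states: {r0, r2}
No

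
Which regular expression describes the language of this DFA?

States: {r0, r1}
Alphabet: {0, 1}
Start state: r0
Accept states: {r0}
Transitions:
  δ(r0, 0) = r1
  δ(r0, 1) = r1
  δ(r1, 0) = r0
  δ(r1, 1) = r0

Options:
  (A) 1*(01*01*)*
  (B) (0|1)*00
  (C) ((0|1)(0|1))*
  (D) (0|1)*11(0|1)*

Check each option against the DFA on short strings; one disagreement eliminates an option:
  (A) 1*(01*01*)*: on '1' the DFA goes r0 → r1 and rejects (r1 ∉ Accept), but the regex matches it → eliminate
  (B) (0|1)*00: on ε the DFA stays in r0 and accepts (r0 ∈ Accept), but the regex does not match it → eliminate
  (C) ((0|1)(0|1))*: agrees with the DFA on every string of length ≤ 6
  (D) (0|1)*11(0|1)*: on ε the DFA stays in r0 and accepts (r0 ∈ Accept), but the regex does not match it → eliminate
Only (C) is consistent with the DFA.
(C) ((0|1)(0|1))*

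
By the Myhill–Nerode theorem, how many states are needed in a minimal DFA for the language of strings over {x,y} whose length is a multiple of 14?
By Myhill–Nerode, count the distinguishable equivalence classes: 14 classes — one per residue of the length mod 14; class i is distinguished from class j by any string of length (14 − i) mod 14.
14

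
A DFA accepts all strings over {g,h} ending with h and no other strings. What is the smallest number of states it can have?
By Myhill–Nerode, count the distinguishable equivalence classes: two classes — last symbol is h vs. not.
2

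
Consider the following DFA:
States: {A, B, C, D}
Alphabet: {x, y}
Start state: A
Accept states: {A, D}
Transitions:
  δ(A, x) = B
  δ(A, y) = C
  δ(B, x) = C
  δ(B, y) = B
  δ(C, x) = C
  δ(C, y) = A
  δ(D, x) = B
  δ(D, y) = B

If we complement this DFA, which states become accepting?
Complement accept states = All states \ Original accept states
= {A, B, C, D} \ {A, D}
{B, C}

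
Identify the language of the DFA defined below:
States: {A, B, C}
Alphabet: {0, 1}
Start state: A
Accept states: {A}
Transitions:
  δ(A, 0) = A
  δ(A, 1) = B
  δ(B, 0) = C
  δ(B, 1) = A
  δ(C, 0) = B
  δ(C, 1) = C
Testing a few strings:
  '1' → reject
  '0101' → reject
  '0' → accept
  '00' → accept
State roles: A=value ≡ 0 (mod 3); B=value ≡ 1 (mod 3); C=value ≡ 2 (mod 3)
All binary strings representing a multiple of 3 (read in base 2; leading zeros allowed and ε counts as 0)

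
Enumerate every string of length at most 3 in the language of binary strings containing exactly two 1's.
11, 011, 101, 110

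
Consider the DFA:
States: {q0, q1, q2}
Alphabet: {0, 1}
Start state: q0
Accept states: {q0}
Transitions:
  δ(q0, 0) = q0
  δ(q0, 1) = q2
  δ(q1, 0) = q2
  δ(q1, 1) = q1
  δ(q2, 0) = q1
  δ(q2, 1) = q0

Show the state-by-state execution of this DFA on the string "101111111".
read '1': q0 → q2
  read '0': q2 → q1
  read '1': q1 → q1
  read '1': q1 → q1
  read '1': q1 → q1
  read '1': q1 → q1
  read '1': q1 → q1
  read '1': q1 → q1
  read '1': q1 → q1
q0 -> q2 -> q1 -> q1 -> q1 -> q1 -> q1 -> q1 -> q1 -> q1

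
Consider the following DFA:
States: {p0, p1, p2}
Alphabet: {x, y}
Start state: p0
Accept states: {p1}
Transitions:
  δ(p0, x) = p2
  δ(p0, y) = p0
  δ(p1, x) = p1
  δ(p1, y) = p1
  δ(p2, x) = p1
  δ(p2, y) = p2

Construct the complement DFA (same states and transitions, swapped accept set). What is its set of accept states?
Complement accept states = All states \ Original accept states
= {p0, p1, p2} \ {p1}
{p0, p2}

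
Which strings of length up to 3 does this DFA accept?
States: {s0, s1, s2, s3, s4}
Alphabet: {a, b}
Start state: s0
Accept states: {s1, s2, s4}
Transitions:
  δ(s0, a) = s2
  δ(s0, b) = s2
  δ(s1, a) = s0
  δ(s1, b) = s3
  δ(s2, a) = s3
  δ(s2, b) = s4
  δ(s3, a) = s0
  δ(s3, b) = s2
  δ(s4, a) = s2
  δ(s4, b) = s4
a, b, ab, bb, aab, aba, abb, bab, bba, bbb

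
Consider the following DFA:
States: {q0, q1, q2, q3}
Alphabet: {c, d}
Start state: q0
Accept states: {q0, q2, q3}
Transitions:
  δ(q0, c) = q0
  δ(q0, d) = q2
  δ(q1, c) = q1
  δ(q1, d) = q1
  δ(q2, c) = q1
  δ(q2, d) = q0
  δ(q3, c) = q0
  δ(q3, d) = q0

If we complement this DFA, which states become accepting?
Complement accept states = All states \ Original accept states
= {q0, q1, q2, q3} \ {q0, q2, q3}
{q1}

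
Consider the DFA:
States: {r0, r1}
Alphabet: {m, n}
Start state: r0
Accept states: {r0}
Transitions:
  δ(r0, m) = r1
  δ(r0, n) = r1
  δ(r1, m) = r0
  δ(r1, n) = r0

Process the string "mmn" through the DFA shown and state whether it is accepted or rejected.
Processing string "mmn":
  r0 --m--> r1
  r1 --m--> r0
  r0 --n--> r1
Final state: r1
Accept states: {r0}
No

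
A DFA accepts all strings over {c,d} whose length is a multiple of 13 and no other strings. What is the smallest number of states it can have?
By Myhill–Nerode, count the distinguishable equivalence classes: 13 classes — one per residue of the length mod 13; class i is distinguished from class j by any string of length (13 − i) mod 13.
13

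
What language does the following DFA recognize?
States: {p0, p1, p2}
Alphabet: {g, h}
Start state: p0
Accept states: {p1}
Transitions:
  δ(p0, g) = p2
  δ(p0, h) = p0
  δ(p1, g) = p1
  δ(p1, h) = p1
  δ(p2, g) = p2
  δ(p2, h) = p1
Testing a few strings:
  'ghh' → accept
  'g' → reject
  'h' → reject
  'ghhg' → accept
State roles: p0=no g seen yet; p1=substring gh seen; p2=seen a g, waiting for h
All strings over {g,h} containing the substring gh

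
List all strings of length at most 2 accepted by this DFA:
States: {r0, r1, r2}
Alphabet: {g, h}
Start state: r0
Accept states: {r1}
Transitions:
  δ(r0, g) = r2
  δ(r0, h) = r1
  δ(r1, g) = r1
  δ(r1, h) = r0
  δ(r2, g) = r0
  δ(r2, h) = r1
h, gh, hg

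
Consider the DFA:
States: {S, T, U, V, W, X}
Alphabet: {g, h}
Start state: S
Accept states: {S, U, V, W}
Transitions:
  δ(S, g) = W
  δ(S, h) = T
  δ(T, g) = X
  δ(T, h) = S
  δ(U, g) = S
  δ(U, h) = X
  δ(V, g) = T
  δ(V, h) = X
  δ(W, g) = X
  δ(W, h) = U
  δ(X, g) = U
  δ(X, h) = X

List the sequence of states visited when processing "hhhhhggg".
read 'h': S → T
  read 'h': T → S
  read 'h': S → T
  read 'h': T → S
  read 'h': S → T
  read 'g': T → X
  read 'g': X → U
  read 'g': U → S
S -> T -> S -> T -> S -> T -> X -> U -> S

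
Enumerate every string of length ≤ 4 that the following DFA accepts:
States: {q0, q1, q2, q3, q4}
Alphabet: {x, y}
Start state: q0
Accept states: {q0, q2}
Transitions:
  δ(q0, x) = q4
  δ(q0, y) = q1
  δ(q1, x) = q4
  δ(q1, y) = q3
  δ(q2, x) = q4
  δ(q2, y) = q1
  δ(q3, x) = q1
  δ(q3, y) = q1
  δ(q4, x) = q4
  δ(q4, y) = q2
ε, xy, xxy, yxy, xxxy, xyxy, yxxy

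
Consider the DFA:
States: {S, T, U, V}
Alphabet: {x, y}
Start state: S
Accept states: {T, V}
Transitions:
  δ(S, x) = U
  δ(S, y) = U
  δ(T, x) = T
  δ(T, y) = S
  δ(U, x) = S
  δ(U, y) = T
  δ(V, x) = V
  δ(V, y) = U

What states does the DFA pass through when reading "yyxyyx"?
read 'y': S → U
  read 'y': U → T
  read 'x': T → T
  read 'y': T → S
  read 'y': S → U
  read 'x': U → S
S -> U -> T -> T -> S -> U -> S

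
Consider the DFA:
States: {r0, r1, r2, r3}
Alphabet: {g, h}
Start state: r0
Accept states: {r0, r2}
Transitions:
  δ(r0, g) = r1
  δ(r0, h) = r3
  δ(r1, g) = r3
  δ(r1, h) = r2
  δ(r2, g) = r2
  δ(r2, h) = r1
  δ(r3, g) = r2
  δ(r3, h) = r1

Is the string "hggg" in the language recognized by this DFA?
Processing string "hggg":
  r0 --h--> r3
  r3 --g--> r2
  r2 --g--> r2
  r2 --g--> r2
Final state: r2
Accept states: {r0, r2}
Yes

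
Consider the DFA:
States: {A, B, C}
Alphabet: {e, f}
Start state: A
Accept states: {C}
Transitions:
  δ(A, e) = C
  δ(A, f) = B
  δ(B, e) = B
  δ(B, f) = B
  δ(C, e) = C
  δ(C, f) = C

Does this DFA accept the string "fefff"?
Processing string "fefff":
  A --f--> B
  B --e--> B
  B --f--> B
  B --f--> B
  B --f--> B
Final state: B
Accept states: {C}
No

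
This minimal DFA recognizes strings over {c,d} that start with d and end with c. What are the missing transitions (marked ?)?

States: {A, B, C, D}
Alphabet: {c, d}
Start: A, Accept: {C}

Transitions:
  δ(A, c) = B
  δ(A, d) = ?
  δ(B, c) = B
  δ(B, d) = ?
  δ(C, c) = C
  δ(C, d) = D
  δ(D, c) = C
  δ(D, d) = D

From the language and accept set, identify what each state tracks — A: no input read; B: started with c (dead); C: started with d, last symbol c; D: started with d, last symbol d.
Each missing δ(q, a) is the state matching the new tracked value after reading a.
δ(A, d) = D; δ(B, d) = B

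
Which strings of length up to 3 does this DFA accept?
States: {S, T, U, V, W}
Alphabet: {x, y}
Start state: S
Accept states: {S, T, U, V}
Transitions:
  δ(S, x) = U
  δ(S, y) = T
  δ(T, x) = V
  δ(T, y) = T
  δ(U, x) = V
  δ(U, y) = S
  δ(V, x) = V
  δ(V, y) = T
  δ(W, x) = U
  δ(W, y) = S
ε, x, y, xx, xy, yx, yy, xxx, xxy, xyx, xyy, yxx, yxy, yyx, yyy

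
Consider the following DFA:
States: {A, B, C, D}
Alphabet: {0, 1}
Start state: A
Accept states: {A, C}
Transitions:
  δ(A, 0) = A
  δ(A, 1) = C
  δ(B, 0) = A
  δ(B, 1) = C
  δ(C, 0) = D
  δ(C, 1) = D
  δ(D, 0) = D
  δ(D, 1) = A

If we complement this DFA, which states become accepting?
Complement accept states = All states \ Original accept states
= {A, B, C, D} \ {A, C}
{B, D}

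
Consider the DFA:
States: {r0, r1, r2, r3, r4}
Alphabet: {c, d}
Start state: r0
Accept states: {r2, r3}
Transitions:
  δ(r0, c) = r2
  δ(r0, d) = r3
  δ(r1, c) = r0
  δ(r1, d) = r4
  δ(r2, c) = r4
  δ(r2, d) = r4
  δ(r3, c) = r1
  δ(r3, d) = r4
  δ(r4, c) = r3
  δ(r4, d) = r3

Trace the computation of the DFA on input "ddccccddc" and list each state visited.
read 'd': r0 → r3
  read 'd': r3 → r4
  read 'c': r4 → r3
  read 'c': r3 → r1
  read 'c': r1 → r0
  read 'c': r0 → r2
  read 'd': r2 → r4
  read 'd': r4 → r3
  read 'c': r3 → r1
r0 -> r3 -> r4 -> r3 -> r1 -> r0 -> r2 -> r4 -> r3 -> r1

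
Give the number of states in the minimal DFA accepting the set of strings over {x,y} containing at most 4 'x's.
By Myhill–Nerode, count the distinguishable equivalence classes: 6 classes — having seen 0, 1, …, 4, or >4 copies of 'x'; counts 0 through 4 are accepting and >4 is dead.
6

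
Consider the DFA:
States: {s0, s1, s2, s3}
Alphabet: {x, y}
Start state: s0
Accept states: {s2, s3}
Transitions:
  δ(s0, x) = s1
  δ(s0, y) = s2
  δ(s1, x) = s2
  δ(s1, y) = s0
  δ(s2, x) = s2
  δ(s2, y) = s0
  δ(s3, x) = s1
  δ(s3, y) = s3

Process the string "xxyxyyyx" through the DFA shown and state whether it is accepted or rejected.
Processing string "xxyxyyyx":
  s0 --x--> s1
  s1 --x--> s2
  s2 --y--> s0
  s0 --x--> s1
  s1 --y--> s0
  s0 --y--> s2
  s2 --y--> s0
  s0 --x--> s1
Final state: s1
Accept states: {s2, s3}
No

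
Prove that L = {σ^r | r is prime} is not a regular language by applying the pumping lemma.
Assume L is regular with pumping length p. Idea: pumping by a suitable count produces a composite length.
Let q be a prime with q ≥ p and choose s = σ^q ∈ L. By the pumping lemma, s = xyz with |xy| ≤ p, |y| = k ≥ 1. Take i = q+1: |xy^(q+1)z| = q + q·k = q(1+k). Since q ≥ 2 and 1+k ≥ 2, q(1+k) is composite, so xy^(q+1)z ∉ L.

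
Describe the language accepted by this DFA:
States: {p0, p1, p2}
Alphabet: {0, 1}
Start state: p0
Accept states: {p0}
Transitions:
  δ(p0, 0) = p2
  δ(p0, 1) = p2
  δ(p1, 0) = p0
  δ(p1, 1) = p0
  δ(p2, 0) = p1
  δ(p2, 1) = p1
Testing a few strings:
  '0111' → reject
  '001' → accept
  '101' → accept
  '010' → accept
State roles: p0=length ≡ 0 (mod 3); p1=length ≡ 2 (mod 3); p2=length ≡ 1 (mod 3)
All binary strings whose length is a multiple of 3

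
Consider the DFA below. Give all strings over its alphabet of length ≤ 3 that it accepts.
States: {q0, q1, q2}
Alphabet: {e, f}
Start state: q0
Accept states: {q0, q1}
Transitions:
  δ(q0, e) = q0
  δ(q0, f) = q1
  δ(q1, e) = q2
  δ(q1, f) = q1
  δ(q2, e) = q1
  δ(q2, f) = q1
ε, e, f, ee, ef, ff, eee, eef, eff, fee, fef, fff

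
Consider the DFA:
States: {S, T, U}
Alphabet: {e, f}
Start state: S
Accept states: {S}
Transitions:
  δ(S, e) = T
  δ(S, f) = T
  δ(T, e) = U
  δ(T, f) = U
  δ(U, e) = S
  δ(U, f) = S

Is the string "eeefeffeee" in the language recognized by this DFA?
Processing string "eeefeffeee":
  S --e--> T
  T --e--> U
  U --e--> S
  S --f--> T
  T --e--> U
  U --f--> S
  S --f--> T
  T --e--> U
  U --e--> S
  S --e--> T
Final state: T
Accept states: {S}
No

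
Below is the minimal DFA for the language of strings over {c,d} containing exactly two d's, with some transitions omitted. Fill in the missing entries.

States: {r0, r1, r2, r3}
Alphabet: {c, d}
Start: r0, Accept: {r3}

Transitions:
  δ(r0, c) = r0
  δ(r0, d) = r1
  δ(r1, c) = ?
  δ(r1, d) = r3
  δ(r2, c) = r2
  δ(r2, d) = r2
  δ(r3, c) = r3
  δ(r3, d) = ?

From the language and accept set, identify what each state tracks — r0: zero d's; r1: one d; r2: ≥ three d's (dead); r3: two d's.
Each missing δ(q, a) is the state matching the new tracked value after reading a.
δ(r1, c) = r1; δ(r3, d) = r2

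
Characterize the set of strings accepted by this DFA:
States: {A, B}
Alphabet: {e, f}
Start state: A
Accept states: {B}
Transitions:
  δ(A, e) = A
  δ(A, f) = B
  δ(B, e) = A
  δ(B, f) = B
Testing a few strings:
  'e' → reject
  'ee' → reject
  'fe' → reject
  'ef' → accept
State roles: A=last symbol not f; B=last symbol is f
All strings over {e,f} ending with f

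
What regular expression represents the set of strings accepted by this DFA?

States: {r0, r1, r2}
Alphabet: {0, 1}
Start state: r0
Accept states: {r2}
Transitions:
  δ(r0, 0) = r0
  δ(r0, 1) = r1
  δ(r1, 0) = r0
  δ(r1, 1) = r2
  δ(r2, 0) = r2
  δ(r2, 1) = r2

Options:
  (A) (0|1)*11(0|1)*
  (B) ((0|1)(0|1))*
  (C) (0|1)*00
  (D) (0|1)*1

Check each option against the DFA on short strings; one disagreement eliminates an option:
  (A) (0|1)*11(0|1)*: agrees with the DFA on every string of length ≤ 6
  (B) ((0|1)(0|1))*: on ε the DFA stays in r0 and rejects (r0 ∉ Accept), but the regex matches it → eliminate
  (C) (0|1)*00: on '00' the DFA goes r0 → r0 → r0 and rejects (r0 ∉ Accept), but the regex matches it → eliminate
  (D) (0|1)*1: on '1' the DFA goes r0 → r1 and rejects (r1 ∉ Accept), but the regex matches it → eliminate
Only (A) is consistent with the DFA.
(A) (0|1)*11(0|1)*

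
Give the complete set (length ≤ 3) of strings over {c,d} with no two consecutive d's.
ε, c, d, cc, cd, dc, ccc, ccd, cdc, dcc, dcd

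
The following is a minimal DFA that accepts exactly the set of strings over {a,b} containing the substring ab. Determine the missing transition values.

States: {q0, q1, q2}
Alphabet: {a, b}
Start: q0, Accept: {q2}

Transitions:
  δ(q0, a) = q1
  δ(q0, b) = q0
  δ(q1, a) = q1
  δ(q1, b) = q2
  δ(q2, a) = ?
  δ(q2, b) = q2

From the language and accept set, identify what each state tracks — q0: no a seen yet; q1: seen a a, waiting for b; q2: substring ab seen.
Each missing δ(q, a) is the state matching the new tracked value after reading a.
δ(q2, a) = q2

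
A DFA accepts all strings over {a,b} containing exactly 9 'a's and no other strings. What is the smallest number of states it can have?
By Myhill–Nerode, count the distinguishable equivalence classes: 11 classes — having seen 0, 1, …, 9, or >9 copies of 'a'; the count-9 class is the only accepting one and >9 is dead.
11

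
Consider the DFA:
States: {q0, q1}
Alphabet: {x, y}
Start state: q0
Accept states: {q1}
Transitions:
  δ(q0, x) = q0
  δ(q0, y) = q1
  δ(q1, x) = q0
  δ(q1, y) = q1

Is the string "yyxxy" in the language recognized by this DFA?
Processing string "yyxxy":
  q0 --y--> q1
  q1 --y--> q1
  q1 --x--> q0
  q0 --x--> q0
  q0 --y--> q1
Final state: q1
Accept states: {q1}
Yes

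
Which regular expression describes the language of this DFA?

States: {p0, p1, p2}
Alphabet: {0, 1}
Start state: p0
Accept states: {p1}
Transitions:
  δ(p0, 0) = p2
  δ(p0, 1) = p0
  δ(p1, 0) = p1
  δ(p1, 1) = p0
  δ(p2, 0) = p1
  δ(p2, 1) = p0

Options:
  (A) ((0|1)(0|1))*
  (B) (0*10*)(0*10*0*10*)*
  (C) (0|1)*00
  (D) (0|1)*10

Check each option against the DFA on short strings; one disagreement eliminates an option:
  (A) ((0|1)(0|1))*: on ε the DFA stays in p0 and rejects (p0 ∉ Accept), but the regex matches it → eliminate
  (B) (0*10*)(0*10*0*10*)*: on '1' the DFA goes p0 → p0 and rejects (p0 ∉ Accept), but the regex matches it → eliminate
  (C) (0|1)*00: agrees with the DFA on every string of length ≤ 6
  (D) (0|1)*10: on '00' the DFA goes p0 → p2 → p1 and accepts (p1 ∈ Accept), but the regex does not match it → eliminate
Only (C) is consistent with the DFA.
(C) (0|1)*00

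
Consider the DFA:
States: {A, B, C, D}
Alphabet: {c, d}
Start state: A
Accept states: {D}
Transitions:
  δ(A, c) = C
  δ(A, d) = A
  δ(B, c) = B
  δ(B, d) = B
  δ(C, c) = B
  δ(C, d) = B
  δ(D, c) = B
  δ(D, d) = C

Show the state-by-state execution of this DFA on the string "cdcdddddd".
read 'c': A → C
  read 'd': C → B
  read 'c': B → B
  read 'd': B → B
  read 'd': B → B
  read 'd': B → B
  read 'd': B → B
  read 'd': B → B
  read 'd': B → B
A -> C -> B -> B -> B -> B -> B -> B -> B -> B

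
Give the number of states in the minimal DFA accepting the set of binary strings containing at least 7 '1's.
By Myhill–Nerode, count the distinguishable equivalence classes: 8 classes — having seen 0, 1, …, 6, or ≥7 copies of '1'; any two classes i < j (j ≤ 7) are distinguished by the string 1^(7−j), which takes class j to 7 copies (accepted) but leaves class i below 7 (rejected).
8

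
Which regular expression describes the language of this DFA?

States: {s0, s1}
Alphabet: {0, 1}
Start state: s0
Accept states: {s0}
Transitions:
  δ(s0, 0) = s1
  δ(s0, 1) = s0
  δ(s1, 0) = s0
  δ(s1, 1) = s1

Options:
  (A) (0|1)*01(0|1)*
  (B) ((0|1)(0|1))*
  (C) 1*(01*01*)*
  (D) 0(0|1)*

Check each option against the DFA on short strings; one disagreement eliminates an option:
  (A) (0|1)*01(0|1)*: on ε the DFA stays in s0 and accepts (s0 ∈ Accept), but the regex does not match it → eliminate
  (B) ((0|1)(0|1))*: on '1' the DFA goes s0 → s0 and accepts (s0 ∈ Accept), but the regex does not match it → eliminate
  (C) 1*(01*01*)*: agrees with the DFA on every string of length ≤ 6
  (D) 0(0|1)*: on ε the DFA stays in s0 and accepts (s0 ∈ Accept), but the regex does not match it → eliminate
Only (C) is consistent with the DFA.
(C) 1*(01*01*)*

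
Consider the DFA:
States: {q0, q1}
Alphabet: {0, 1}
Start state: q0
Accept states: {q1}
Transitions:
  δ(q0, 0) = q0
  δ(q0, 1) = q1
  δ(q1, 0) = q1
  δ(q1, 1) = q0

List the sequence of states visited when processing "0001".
read '0': q0 → q0
  read '0': q0 → q0
  read '0': q0 → q0
  read '1': q0 → q1
q0 -> q0 -> q0 -> q0 -> q1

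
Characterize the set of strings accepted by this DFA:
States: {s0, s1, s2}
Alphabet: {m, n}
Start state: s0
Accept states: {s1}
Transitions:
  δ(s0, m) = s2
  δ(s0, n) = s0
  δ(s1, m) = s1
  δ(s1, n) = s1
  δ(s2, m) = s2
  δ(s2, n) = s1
Testing a few strings:
  'mmm' → reject
  'n' → reject
  'mm' → reject
  'nmn' → accept
State roles: s0=no m seen yet; s1=substring mn seen; s2=seen a m, waiting for n
All strings over {m,n} containing the substring mn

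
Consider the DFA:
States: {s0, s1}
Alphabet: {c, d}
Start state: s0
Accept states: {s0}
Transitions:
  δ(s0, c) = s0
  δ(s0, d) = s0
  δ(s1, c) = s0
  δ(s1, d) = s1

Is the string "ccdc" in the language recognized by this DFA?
Processing string "ccdc":
  s0 --c--> s0
  s0 --c--> s0
  s0 --d--> s0
  s0 --c--> s0
Final state: s0
Accept states: {s0}
Yes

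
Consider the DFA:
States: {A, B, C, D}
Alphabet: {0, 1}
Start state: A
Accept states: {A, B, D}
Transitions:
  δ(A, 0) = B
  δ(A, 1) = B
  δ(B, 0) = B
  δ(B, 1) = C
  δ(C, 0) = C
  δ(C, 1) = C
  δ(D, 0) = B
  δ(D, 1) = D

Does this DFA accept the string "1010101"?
Processing string "1010101":
  A --1--> B
  B --0--> B
  B --1--> C
  C --0--> C
  C --1--> C
  C --0--> C
  C --1--> C
Final state: C
Accept states: {A, B, D}
No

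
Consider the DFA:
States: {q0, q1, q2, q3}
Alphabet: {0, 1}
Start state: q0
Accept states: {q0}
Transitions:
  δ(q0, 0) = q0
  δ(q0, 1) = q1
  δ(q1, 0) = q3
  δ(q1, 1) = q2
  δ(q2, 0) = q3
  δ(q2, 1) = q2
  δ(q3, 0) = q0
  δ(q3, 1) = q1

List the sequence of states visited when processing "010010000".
read '0': q0 → q0
  read '1': q0 → q1
  read '0': q1 → q3
  read '0': q3 → q0
  read '1': q0 → q1
  read '0': q1 → q3
  read '0': q3 → q0
  read '0': q0 → q0
  read '0': q0 → q0
q0 -> q0 -> q1 -> q3 -> q0 -> q1 -> q3 -> q0 -> q0 -> q0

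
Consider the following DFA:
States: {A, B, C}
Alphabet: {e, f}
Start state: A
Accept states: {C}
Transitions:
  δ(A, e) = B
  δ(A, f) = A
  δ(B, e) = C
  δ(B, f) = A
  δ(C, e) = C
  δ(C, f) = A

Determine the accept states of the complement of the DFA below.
Complement accept states = All states \ Original accept states
= {A, B, C} \ {C}
{A, B}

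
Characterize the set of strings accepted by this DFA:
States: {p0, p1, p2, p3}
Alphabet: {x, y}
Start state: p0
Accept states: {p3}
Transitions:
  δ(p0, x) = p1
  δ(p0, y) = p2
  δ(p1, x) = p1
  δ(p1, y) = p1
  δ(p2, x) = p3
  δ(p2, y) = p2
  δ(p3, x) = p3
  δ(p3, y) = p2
Testing a few strings:
  'y' → reject
  'xyyx' → reject
  'xy' → reject
  'x' → reject
State roles: p0=no input read; p1=started with x (dead); p2=started with y, last symbol y; p3=started with y, last symbol x
All strings over {x,y} that start with y and end with x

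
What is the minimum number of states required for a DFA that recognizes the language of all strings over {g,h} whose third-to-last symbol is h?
By Myhill–Nerode, count the distinguishable equivalence classes: 2^3 = 8 classes — the DFA must remember the last 3 symbols read; every pair of distinct length-3 suffixes is distinguishable by some continuation.
8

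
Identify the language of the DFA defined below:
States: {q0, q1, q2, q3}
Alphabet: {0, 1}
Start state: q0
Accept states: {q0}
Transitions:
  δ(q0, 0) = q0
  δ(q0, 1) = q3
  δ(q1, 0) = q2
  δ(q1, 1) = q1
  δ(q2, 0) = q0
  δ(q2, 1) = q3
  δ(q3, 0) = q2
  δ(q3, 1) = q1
Testing a few strings:
  '0011' → reject
  '0111' → reject
  '0' → accept
  '001' → reject
State roles: q0=value ≡ 0 (mod 4); q1=value ≡ 3 (mod 4); q2=value ≡ 2 (mod 4); q3=value ≡ 1 (mod 4)
All binary strings representing a multiple of 4 (read in base 2; leading zeros allowed and ε counts as 0)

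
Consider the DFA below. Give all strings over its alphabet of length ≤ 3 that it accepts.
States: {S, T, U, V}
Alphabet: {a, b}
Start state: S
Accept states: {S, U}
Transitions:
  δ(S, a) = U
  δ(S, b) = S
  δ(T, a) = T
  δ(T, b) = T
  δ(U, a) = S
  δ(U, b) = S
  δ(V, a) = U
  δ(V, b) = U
ε, a, b, aa, ab, ba, bb, aaa, aab, aba, abb, baa, bab, bba, bbb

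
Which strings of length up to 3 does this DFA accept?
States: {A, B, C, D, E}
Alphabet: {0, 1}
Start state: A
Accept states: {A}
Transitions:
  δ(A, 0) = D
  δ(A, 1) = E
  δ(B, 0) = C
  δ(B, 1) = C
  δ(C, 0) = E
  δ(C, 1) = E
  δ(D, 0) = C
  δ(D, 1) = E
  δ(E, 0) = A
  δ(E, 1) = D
ε, 10, 010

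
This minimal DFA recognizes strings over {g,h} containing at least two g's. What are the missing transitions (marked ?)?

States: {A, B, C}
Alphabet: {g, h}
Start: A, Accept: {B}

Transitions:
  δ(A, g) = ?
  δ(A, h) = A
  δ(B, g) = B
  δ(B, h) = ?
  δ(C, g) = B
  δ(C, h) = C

From the language and accept set, identify what each state tracks — A: zero g's seen; B: ≥ two g's seen; C: one g seen.
Each missing δ(q, a) is the state matching the new tracked value after reading a.
δ(A, g) = C; δ(B, h) = B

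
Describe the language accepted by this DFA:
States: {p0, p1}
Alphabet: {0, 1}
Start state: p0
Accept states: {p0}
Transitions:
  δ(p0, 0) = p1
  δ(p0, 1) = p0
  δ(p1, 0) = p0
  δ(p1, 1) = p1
Testing a few strings:
  '00' → accept
  '110' → reject
  '010' → accept
  '0' → reject
State roles: p0=even number of 0's so far; p1=odd number of 0's so far
All binary strings with an even number of 0's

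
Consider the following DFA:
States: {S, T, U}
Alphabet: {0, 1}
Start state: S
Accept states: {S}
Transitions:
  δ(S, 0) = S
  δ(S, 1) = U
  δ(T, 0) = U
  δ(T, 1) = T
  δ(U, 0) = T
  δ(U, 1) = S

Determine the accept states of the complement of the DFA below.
Complement accept states = All states \ Original accept states
= {S, T, U} \ {S}
{T, U}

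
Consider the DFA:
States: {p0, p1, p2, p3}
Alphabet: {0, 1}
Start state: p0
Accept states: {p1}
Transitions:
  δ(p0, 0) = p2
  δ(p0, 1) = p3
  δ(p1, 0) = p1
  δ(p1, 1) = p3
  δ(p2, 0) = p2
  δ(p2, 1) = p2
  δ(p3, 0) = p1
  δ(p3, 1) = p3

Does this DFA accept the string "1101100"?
Processing string "1101100":
  p0 --1--> p3
  p3 --1--> p3
  p3 --0--> p1
  p1 --1--> p3
  p3 --1--> p3
  p3 --0--> p1
  p1 --0--> p1
Final state: p1
Accept states: {p1}
Yes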